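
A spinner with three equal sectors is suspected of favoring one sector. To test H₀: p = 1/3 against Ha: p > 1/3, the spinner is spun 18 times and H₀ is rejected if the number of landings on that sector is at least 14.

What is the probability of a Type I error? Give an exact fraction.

α = P(reject H₀ | H₀ true) = P(S ≥ 14 | p = 1/3), with S ~ Binomial(18, 1/3).
P(S ≥ 14) = Σ_{j=14}^{18} C(18,j)·(1/3)^j·(2/3)^{18-j} = 56137/387420489.

56137/387420489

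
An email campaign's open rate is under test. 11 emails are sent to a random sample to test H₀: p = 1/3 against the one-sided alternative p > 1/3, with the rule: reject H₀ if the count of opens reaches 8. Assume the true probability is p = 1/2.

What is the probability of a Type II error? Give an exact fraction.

A Type II error is failing to reject when Ha holds: with p = 1/2, β = P(Y ≤ 7).
Equivalently, β = 1 − P(Y ≥ 8) = 227/256.

227/256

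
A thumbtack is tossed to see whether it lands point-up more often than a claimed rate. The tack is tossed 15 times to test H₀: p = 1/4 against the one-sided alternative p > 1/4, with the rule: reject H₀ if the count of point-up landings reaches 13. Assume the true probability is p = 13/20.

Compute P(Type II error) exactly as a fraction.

30745097163070342213/32768000000000000000

A Type II error is failing to reject when Ha holds: with p = 13/20, β = P(S ≤ 12).
Equivalently, β = 1 − P(S ≥ 13) = 30745097163070342213/32768000000000000000.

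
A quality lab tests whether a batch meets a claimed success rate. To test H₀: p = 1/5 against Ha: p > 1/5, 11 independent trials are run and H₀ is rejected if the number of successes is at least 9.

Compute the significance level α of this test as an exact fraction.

37/1953125

The Type I error probability is α = P(X ≥ 9) computed under H₀, where X ~ Binomial(11, 1/5).
Adding the binomial terms for j = 9 through 11 with p = 1/5 yields 37/1953125.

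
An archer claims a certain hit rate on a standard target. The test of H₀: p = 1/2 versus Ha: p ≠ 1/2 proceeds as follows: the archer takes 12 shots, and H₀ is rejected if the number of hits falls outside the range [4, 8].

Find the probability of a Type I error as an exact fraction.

The significance level is the null-hypothesis probability of the rejection region {≤3} ∪ {≥9}.
By symmetry, α = 2·P(K ≤ 3) = 2·(1 + 12 + 66 + 220)/4096 = 598/4096 = 299/2048.

299/2048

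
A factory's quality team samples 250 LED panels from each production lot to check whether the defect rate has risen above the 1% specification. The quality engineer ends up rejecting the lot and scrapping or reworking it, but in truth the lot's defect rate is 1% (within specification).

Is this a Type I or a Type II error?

The null hypothesis here is that the lot's defect rate is 1% (within specification).
'Rejecting the lot and scrapping or reworking it' corresponds to rejecting H₀.
H₀ was rejected but H₀ is true — a Type I error (false positive).

Type I error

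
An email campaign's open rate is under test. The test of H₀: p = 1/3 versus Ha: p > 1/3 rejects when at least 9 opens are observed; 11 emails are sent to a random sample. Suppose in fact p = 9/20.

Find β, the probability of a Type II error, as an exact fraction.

8070737386943/8192000000000

Under the alternative p = 9/20, S ~ Binomial(11, 9/20); β is the probability the test does not reject, P(S < 9).
Summing C(11,j)·(9/20)^j·(11/20)^{11-j} for j = 0..8 gives 8070737386943/8192000000000.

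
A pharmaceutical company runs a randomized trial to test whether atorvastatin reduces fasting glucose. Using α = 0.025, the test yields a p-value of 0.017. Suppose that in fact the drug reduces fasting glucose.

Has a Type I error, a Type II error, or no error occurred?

The conventional null hypothesis is that the drug has no effect on fasting glucose.
Since p = 0.017 < α = 0.025, H₀ is rejected.
H₀ is false (actually the drug reduces fasting glucose).
The decision matches the true state — no error.

No error (correct decision).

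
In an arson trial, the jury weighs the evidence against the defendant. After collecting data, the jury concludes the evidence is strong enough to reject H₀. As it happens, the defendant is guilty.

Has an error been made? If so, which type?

The conventional null hypothesis here is that the defendant is innocent.
The test rejected a false H₀ — the decision matches the true state.

No error (correct decision).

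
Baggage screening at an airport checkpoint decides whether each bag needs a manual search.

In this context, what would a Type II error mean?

With the conventional null hypothesis that the bag contains no prohibited items:
A Type II error is failing to reject H₀ when H₀ is false.
Here that means letting the bag through when actually the bag contains a prohibited item.

A Type II error would mean concluding that the bag contains no prohibited items (or at least failing to establish that the bag contains a prohibited item) when in fact the bag contains a prohibited item.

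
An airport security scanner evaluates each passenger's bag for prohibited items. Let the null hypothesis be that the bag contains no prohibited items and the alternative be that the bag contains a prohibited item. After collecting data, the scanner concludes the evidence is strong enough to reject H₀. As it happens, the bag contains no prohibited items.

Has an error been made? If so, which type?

H₀ was rejected, but H₀ is actually true.
Rejecting a true null hypothesis is a Type I error (false positive).

Type I error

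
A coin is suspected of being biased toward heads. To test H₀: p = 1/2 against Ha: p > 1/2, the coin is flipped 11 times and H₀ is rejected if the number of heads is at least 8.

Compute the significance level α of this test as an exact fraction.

29/256

α = P(reject H₀ | H₀ true) = P(Y ≥ 8 | p = 1/2), with Y ~ Binomial(11, 1/2).
That's C(11,8) + C(11,9) + C(11,10) + C(11,11) over 2^11, i.e. (165 + 55 + 11 + 1)/2048 = 232/2048 = 29/256.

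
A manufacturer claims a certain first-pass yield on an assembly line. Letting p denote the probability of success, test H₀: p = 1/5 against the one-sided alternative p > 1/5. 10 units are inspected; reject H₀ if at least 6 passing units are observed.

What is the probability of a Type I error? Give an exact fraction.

α = P(reject H₀ | H₀ true) = P(Y ≥ 6 | p = 1/5), with Y ~ Binomial(10, 1/5).
Adding the binomial terms for j = 6 through 10 with p = 1/5 yields 62201/9765625.

62201/9765625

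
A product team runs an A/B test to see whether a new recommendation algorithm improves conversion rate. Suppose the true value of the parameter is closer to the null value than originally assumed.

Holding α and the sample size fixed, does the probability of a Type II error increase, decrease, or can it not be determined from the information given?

A smaller departure from H₀ means the test statistic under Ha is distributed closer to where it would be under H₀; rejection becomes less likely.

It increases.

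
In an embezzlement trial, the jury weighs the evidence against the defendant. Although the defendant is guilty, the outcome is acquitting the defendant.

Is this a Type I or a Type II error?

The null hypothesis here is that the defendant is innocent.
'Acquitting the defendant' corresponds to failing to reject H₀.
H₀ was not rejected but H₀ is false — a Type II error (false negative).

Type II error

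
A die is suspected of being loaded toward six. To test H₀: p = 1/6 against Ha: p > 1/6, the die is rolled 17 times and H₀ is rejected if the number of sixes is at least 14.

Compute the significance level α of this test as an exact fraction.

The Type I error probability is α = P(Y ≥ 14) computed under H₀, where Y ~ Binomial(17, 1/6).
Summing C(17,j)(1/6)^j(5/6)^{17−j} for j = 14,…,17 gives 44243/8463329722368.

44243/8463329722368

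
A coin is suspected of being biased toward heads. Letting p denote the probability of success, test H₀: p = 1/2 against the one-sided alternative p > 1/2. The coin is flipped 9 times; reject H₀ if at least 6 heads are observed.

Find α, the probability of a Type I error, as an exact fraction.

65/256

The Type I error probability is α = P(X ≥ 6) computed under H₀, where X ~ Binomial(9, 1/2).
P(X ≥ 6) = [C(9,6) + C(9,7) + C(9,8) + C(9,9)] / 2^9 = (84 + 36 + 9 + 1) / 512 = 130/512 = 65/256.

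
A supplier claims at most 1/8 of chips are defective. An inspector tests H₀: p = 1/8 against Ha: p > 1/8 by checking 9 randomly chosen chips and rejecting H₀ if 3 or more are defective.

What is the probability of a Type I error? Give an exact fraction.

Under H₀, K ~ Binomial(9, 1/8); the Type I error rate is P(K ≥ 3).
Computing the lower-tail complement: 1 − 30471091/33554432 = 3083341/33554432.

3083341/33554432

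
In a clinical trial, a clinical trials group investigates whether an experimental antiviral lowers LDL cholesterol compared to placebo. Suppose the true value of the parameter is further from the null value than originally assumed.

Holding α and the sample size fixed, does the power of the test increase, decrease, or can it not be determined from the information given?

A larger true effect moves the Ha sampling distribution further from the H₀ critical value, making rejection more likely when Ha is true.
Since power = 1 − β and β decreases, power increases.

It increases.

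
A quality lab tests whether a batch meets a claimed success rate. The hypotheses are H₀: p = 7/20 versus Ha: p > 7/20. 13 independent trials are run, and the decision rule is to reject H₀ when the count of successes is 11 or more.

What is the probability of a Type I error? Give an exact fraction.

14250593836801/40960000000000000

Under H₀, S ~ Binomial(13, 7/20), and α = P(S ≥ 11).
P(S ≥ 11) = Σ_{j=11}^{13} C(13,j)·(7/20)^j·(13/20)^{13-j} = 14250593836801/40960000000000000.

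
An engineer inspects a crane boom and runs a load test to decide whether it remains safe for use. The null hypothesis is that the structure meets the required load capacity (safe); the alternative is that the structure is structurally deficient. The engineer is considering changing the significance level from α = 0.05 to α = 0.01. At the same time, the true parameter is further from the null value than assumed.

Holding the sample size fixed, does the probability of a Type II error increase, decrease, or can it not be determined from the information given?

Cannot be determined from the information given.

The first change alone would make β increase; the second alone would make β decrease. Which effect dominates depends on the magnitudes, which are not given.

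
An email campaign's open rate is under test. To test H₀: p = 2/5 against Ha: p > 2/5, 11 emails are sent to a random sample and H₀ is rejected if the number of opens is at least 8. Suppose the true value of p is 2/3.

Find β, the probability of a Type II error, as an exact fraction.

Under the alternative p = 2/3, S ~ Binomial(11, 2/3); β is the probability the test does not reject, P(S < 8).
Summing C(11,j)·(2/3)^j·(1/3)^{11-j} for j = 0..7 gives 31145/59049.

31145/59049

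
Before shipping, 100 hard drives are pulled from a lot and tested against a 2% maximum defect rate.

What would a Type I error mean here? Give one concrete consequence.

With the conventional null hypothesis that the lot's defect rate is 2% (within specification):
A Type I error is rejecting H₀ when H₀ is true.
Here that means rejecting the lot and scrapping or reworking it when actually the lot's defect rate is 2% (within specification).

A Type I error would mean concluding that the lot's defect rate exceeds 2% when in fact the lot's defect rate is 2% (within specification). Consequence: a good lot is scrapped, wasting material and production time.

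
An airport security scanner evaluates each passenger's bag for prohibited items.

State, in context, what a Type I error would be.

A Type I error would mean concluding that the bag contains a prohibited item when in fact the bag contains no prohibited items.

With the conventional null hypothesis that the bag contains no prohibited items:
A Type I error is rejecting H₀ when H₀ is true.
Here that means flagging the bag for a manual search when actually the bag contains no prohibited items.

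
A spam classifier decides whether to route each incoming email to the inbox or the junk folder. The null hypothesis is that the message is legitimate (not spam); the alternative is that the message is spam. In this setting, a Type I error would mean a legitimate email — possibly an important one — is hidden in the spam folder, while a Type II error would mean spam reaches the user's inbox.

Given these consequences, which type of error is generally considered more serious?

Type I error

The Type I consequence (a legitimate email — possibly an important one — is hidden in the spam folder) is more severe than the Type II consequence (spam reaches the user's inbox).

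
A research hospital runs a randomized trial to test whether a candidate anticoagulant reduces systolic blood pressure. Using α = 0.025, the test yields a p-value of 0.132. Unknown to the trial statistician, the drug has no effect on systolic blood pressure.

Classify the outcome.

No error — this is a correct decision.

The conventional null hypothesis is that the drug has no effect on systolic blood pressure.
Since p = 0.132 ≥ α = 0.025, H₀ is not rejected.
H₀ is true (actually the drug has no effect on systolic blood pressure).
The decision matches the true state — no error.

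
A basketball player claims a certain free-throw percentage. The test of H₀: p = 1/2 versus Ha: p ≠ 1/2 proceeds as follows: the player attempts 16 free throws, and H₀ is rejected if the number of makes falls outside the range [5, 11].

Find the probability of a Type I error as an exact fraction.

The significance level is the null-hypothesis probability of the rejection region {≤4} ∪ {≥12}.
Each tail has probability (1 + 16 + 120 + 560 + 1820)/65536; doubling gives α = 5034/65536 = 2517/32768.

2517/32768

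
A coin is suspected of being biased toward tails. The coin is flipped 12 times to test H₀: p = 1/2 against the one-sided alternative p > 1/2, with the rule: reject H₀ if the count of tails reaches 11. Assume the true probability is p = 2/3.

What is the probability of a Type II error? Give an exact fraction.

β = P(fail to reject H₀ | Ha true) = P(S ≤ 10 | p = 2/3), S ~ Binomial(12, 2/3).
Adding the binomial probabilities P(S=0)+…+P(S=10) at p = 2/3 gives 502769/531441.

502769/531441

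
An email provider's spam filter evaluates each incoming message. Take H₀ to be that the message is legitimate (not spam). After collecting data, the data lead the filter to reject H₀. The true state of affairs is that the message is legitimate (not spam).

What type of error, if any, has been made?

Type I error

H₀ was rejected, but H₀ is actually true.
Rejecting a true null hypothesis is a Type I error (false positive).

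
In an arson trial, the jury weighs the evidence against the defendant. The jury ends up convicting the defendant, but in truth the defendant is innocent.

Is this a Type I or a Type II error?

The null hypothesis here is that the defendant is innocent.
'Convicting the defendant' corresponds to rejecting H₀.
H₀ was rejected but H₀ is true — a Type I error (false positive).

Type I error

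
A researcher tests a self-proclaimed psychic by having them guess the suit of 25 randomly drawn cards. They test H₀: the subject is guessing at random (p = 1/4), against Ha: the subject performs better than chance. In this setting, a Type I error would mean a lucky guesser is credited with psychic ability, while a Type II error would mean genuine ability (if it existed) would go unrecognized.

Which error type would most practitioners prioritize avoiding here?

The Type I consequence (a lucky guesser is credited with psychic ability) is more severe than the Type II consequence (genuine ability (if it existed) would go unrecognized).

Type I error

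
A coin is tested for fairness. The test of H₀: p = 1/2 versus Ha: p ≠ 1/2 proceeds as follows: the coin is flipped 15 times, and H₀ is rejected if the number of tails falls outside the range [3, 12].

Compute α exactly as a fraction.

121/16384

The significance level is the null-hypothesis probability of the rejection region {≤2} ∪ {≥13}.
Each tail has probability (1 + 15 + 105)/32768; doubling gives α = 242/32768 = 121/16384.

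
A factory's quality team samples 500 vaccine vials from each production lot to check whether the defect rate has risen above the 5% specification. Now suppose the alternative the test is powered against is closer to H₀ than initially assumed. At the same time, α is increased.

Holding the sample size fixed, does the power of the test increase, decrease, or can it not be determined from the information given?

The first change alone would make β increase; the second alone would make β decrease. Which effect dominates depends on the magnitudes, which are not given.
Since power = 1 − β, the effect on power is likewise indeterminate.

Cannot be determined from the information given.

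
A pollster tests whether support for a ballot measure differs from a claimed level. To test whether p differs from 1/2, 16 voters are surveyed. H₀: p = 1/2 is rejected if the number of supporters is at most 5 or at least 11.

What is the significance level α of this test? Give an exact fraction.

6885/32768

α = P(K ≤ 5 or K ≥ 11 | p = 1/2), K ~ Binomial(16, 1/2).
The two tails are symmetric, so α = 2·(1 + 16 + 120 + 560 + 1820 + 4368)/2^16 = 13770/65536 = 6885/32768.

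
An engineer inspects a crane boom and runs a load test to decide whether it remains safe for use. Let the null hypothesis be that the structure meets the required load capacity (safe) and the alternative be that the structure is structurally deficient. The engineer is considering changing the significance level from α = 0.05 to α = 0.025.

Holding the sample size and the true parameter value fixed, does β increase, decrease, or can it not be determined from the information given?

Lowering α raises the bar for rejection; under Ha, the test now fails to reject on outcomes it previously would have rejected.

It increases.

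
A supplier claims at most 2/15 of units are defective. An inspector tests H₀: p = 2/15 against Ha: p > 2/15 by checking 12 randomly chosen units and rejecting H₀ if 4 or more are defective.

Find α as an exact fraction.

558522837776/8649755859375

Under H₀, Y ~ Binomial(12, 2/15); the Type I error rate is P(Y ≥ 4).
Via the complement, α = 1 − Σ_{j=0}^{3} C(12,j)(2/15)^j(13/15)^{12-j} = 558522837776/8649755859375.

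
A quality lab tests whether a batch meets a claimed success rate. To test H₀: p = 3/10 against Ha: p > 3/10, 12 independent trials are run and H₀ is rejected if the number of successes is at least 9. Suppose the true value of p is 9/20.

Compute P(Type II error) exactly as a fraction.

A Type II error is failing to reject when Ha holds: with p = 9/20, β = P(X ≤ 8).
Summing C(12,j)·(9/20)^j·(11/20)^{12-j} for j = 0..8 gives 790057068555953/819200000000000.

790057068555953/819200000000000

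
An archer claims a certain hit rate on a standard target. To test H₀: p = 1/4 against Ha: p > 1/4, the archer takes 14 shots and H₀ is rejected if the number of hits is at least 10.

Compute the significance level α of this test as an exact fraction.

91771/268435456

Under H₀, S ~ Binomial(14, 1/4), and α = P(S ≥ 10).
Adding the binomial terms for j = 10 through 14 with p = 1/4 yields 91771/268435456.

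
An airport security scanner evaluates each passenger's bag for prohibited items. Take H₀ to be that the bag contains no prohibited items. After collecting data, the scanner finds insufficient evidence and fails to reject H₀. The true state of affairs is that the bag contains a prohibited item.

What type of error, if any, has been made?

H₀ was not rejected, but H₀ is actually false.
Failing to reject a false null hypothesis is a Type II error (false negative).

Type II error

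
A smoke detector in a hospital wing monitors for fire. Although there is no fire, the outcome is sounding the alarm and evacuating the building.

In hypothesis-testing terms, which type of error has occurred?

Type I error

The null hypothesis here is that there is no fire.
'Sounding the alarm and evacuating the building' corresponds to rejecting H₀.
H₀ was rejected but H₀ is true — a Type I error (false positive).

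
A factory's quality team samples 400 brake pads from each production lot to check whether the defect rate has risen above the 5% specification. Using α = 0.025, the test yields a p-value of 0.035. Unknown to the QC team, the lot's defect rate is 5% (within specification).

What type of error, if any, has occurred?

The conventional null hypothesis is that the lot's defect rate is 5% (within specification).
Since p = 0.035 ≥ α = 0.025, H₀ is not rejected.
H₀ is true (actually the lot's defect rate is 5% (within specification)).
The decision matches the true state — no error.

No error — this is a correct decision.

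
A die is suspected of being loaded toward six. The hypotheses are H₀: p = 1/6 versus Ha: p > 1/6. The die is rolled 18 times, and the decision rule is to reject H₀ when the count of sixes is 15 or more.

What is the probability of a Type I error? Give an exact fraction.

The Type I error probability is α = P(S ≥ 15) computed under H₀, where S ~ Binomial(18, 1/6).
Adding the binomial terms for j = 15 through 18 with p = 1/6 yields 26479/25389989167104.

26479/25389989167104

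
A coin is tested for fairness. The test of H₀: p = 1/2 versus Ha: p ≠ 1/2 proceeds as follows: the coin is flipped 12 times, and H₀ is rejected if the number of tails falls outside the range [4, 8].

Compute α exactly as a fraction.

299/2048

α = P(S ≤ 3 or S ≥ 9 | p = 1/2), S ~ Binomial(12, 1/2).
Each tail has probability (1 + 12 + 66 + 220)/4096; doubling gives α = 598/4096 = 299/2048.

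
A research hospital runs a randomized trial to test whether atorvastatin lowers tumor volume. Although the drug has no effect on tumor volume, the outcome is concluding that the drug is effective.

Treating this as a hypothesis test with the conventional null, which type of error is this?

The null hypothesis here is that the drug has no effect on tumor volume.
'Concluding that the drug is effective' corresponds to rejecting H₀.
H₀ was rejected but H₀ is true — a Type I error (false positive).

Type I error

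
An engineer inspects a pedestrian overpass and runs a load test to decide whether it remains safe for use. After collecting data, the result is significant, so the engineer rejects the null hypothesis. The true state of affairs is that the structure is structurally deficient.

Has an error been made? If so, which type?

No error (correct decision).

The conventional null hypothesis here is that the structure meets the required load capacity (safe).
The test rejected a false H₀ — the decision matches the true state.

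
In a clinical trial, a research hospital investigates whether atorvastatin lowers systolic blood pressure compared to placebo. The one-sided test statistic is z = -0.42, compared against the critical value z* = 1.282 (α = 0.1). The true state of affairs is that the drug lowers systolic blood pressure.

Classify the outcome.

Type II error

The conventional null hypothesis is that the drug has no effect on systolic blood pressure.
Since z = -0.42 ≤ z* = 1.282, H₀ is not rejected.
H₀ is false (actually the drug lowers systolic blood pressure).
Failing to reject a false H₀ is a Type II error.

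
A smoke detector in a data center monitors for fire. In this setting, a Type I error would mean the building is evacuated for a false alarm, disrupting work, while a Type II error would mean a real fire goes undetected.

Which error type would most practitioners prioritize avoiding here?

Type II error

The Type II consequence (a real fire goes undetected) is more severe than the Type I consequence (the building is evacuated for a false alarm, disrupting work).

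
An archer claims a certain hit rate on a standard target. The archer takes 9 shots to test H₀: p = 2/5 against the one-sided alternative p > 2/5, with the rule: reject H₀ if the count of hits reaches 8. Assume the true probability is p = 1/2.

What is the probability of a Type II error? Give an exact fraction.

β = P(fail to reject H₀ | Ha true) = P(Y ≤ 7 | p = 1/2), Y ~ Binomial(9, 1/2).
Adding the binomial probabilities P(Y=0)+…+P(Y=7) at p = 1/2 gives 251/256.

251/256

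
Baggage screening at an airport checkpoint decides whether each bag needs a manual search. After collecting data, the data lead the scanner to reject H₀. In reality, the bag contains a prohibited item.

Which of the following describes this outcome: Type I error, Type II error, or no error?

No error (correct decision).

The conventional null hypothesis here is that the bag contains no prohibited items.
The test rejected a false H₀ — the decision matches the true state.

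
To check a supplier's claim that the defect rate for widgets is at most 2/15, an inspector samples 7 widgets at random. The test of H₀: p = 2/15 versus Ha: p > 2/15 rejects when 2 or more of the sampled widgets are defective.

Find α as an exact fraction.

1501316/6328125

The significance level is the probability, assuming p = 2/15, of seeing 2 or more defectives in 7 draws.
α = 1 − P(S ≤ 1) = 1 − 4826809/6328125 = 1501316/6328125.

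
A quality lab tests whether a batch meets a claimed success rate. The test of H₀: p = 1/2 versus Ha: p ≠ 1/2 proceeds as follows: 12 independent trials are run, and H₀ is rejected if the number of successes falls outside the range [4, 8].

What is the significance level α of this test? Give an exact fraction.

α = P(K ≤ 3 or K ≥ 9 | p = 1/2), K ~ Binomial(12, 1/2).
By symmetry, α = 2·P(K ≤ 3) = 2·(1 + 12 + 66 + 220)/4096 = 598/4096 = 299/2048.

299/2048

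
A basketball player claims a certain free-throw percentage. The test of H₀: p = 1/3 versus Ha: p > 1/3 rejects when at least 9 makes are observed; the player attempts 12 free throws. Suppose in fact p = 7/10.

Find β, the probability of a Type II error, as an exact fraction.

101496845313/200000000000

Under the alternative p = 7/10, X ~ Binomial(12, 7/10); β is the probability the test does not reject, P(X < 9).
Adding the binomial probabilities P(X=0)+…+P(X=8) at p = 7/10 gives 101496845313/200000000000.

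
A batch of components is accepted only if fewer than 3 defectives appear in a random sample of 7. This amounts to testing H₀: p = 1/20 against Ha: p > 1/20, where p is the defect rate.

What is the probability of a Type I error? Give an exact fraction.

961803/256000000

The significance level is the probability, assuming p = 1/20, of seeing 3 or more defectives in 7 draws.
Via the complement, α = 1 − Σ_{j=0}^{2} C(7,j)(1/20)^j(19/20)^{7-j} = 961803/256000000.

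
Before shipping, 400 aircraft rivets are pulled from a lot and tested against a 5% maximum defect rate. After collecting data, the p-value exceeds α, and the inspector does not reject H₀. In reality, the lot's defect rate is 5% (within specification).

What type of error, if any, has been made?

No error — this is a correct decision.

The conventional null hypothesis here is that the lot's defect rate is 5% (within specification).
The test retained a true H₀ — the decision matches the true state.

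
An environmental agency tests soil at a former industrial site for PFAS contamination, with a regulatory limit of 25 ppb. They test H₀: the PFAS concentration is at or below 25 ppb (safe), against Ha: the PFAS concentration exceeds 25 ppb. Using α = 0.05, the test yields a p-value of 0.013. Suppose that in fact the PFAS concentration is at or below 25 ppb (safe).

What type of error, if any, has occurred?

Type I error

Since p = 0.013 < α = 0.05, H₀ is rejected.
H₀ is true (actually the PFAS concentration is at or below 25 ppb (safe)).
Rejecting a true H₀ is a Type I error.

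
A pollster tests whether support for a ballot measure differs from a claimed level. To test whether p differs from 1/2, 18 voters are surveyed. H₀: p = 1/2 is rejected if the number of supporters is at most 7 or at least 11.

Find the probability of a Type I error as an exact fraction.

15751/32768

The significance level is the null-hypothesis probability of the rejection region {≤7} ∪ {≥11}.
The two tails are symmetric, so α = 2·(1 + 18 + 153 + 816 + 3060 + 8568 + 18564 + 31824)/2^18 = 126008/262144 = 15751/32768.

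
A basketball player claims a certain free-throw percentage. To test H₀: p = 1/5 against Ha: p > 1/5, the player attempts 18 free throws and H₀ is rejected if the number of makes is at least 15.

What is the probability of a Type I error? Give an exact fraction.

10949/762939453125

Under H₀, S ~ Binomial(18, 1/5), and α = P(S ≥ 15).
Adding the binomial terms for j = 15 through 18 with p = 1/5 yields 10949/762939453125.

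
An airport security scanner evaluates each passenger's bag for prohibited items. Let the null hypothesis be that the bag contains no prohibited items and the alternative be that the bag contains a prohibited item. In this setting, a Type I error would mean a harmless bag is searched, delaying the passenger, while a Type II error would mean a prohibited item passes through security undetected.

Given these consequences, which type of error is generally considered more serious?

Type II error

The Type II consequence (a prohibited item passes through security undetected) is more severe than the Type I consequence (a harmless bag is searched, delaying the passenger).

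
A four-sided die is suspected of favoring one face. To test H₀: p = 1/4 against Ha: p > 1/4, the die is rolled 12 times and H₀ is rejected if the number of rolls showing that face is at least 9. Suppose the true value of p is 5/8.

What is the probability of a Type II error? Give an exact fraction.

49315179861/68719476736

Under the alternative p = 5/8, K ~ Binomial(12, 5/8); β is the probability the test does not reject, P(K < 9).
Adding the binomial probabilities P(K=0)+…+P(K=8) at p = 5/8 gives 49315179861/68719476736.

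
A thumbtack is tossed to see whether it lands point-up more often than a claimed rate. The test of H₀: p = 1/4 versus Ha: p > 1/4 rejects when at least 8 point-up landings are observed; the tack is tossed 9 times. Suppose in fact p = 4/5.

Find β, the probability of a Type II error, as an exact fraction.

Under the alternative p = 4/5, Y ~ Binomial(9, 4/5); β is the probability the test does not reject, P(Y < 8).
Adding the binomial probabilities P(Y=0)+…+P(Y=7) at p = 4/5 gives 1101157/1953125.

1101157/1953125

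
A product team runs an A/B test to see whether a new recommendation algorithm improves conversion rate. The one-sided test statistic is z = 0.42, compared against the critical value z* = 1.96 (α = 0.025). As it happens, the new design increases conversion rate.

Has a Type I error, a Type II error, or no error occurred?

The conventional null hypothesis is that the new design has no effect on conversion rate.
Since z = 0.42 ≤ z* = 1.96, H₀ is not rejected.
H₀ is false (actually the new design increases conversion rate).
Failing to reject a false H₀ is a Type II error.

Type II error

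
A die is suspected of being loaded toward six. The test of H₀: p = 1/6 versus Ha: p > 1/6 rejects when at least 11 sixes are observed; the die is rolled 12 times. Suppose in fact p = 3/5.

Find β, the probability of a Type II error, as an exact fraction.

A Type II error is failing to reject when Ha holds: with p = 3/5, β = P(S ≤ 10).
Summing C(12,j)·(3/5)^j·(2/5)^{12-j} for j = 0..10 gives 239357656/244140625.

239357656/244140625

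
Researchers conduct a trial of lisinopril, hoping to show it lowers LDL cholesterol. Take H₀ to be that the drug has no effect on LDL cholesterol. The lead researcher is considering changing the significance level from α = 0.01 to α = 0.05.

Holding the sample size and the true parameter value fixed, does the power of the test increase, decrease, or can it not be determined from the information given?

It increases.

With a larger α the critical value moves toward the center, so more of the Ha sampling distribution lies in the rejection region.
Since power = 1 − β and β decreases, power increases.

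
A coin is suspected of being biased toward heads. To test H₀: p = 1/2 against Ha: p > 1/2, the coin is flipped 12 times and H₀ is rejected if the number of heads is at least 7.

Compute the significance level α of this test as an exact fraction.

Under H₀, S ~ Binomial(12, 1/2), and α = P(S ≥ 7).
P(S ≥ 7) = [C(12,7) + C(12,8) + C(12,9) + C(12,10) + C(12,11) + C(12,12)] / 2^12 = (792 + 495 + 220 + 66 + 12 + 1) / 4096 = 1586/4096 = 793/2048.

793/2048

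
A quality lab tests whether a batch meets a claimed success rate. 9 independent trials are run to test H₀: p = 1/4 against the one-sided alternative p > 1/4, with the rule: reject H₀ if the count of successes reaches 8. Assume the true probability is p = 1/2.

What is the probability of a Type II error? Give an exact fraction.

251/256

β = P(fail to reject H₀ | Ha true) = P(S ≤ 7 | p = 1/2), S ~ Binomial(9, 1/2).
Adding the binomial probabilities P(S=0)+…+P(S=7) at p = 1/2 gives 251/256.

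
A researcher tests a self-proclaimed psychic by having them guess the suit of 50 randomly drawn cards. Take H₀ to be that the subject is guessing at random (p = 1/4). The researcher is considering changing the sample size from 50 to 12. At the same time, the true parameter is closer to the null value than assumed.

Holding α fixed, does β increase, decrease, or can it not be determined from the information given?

A smaller sample increases the standard error, so the sampling distributions under H₀ and Ha overlap more. When the true parameter is near the null value, the test has a harder time distinguishing Ha from H₀. Both changes push β in the same direction.

It increases.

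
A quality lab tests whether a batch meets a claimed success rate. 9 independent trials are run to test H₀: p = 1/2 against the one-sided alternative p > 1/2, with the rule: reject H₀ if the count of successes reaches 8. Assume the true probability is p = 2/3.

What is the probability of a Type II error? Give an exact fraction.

16867/19683

A Type II error is failing to reject when Ha holds: with p = 2/3, β = P(S ≤ 7).
Adding the binomial probabilities P(S=0)+…+P(S=7) at p = 2/3 gives 16867/19683.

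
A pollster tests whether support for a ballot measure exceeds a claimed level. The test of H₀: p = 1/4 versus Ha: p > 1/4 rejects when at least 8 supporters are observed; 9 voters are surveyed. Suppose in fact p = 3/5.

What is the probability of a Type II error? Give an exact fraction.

Under the alternative p = 3/5, Y ~ Binomial(9, 3/5); β is the probability the test does not reject, P(Y < 8).
Equivalently, β = 1 − P(Y ≥ 8) = 1815344/1953125.

1815344/1953125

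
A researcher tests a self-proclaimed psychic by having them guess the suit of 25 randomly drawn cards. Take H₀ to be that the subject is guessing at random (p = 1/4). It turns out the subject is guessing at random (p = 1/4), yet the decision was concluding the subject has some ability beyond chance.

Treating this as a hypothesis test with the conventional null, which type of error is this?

'Concluding the subject has some ability beyond chance' corresponds to rejecting H₀.
H₀ was rejected but H₀ is true — a Type I error (false positive).

Type I error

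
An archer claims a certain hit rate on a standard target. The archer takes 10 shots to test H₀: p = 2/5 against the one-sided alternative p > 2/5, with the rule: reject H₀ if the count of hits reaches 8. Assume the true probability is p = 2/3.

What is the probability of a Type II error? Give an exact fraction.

13795/19683

Under the alternative p = 2/3, S ~ Binomial(10, 2/3); β is the probability the test does not reject, P(S < 8).
Equivalently, β = 1 − P(S ≥ 8) = 13795/19683.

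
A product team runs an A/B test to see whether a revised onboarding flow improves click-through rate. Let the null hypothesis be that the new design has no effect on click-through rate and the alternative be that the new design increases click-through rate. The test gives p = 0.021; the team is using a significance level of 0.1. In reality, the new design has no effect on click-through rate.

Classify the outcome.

Since p = 0.021 < α = 0.1, H₀ is rejected.
H₀ is true (actually the new design has no effect on click-through rate).
Rejecting a true H₀ is a Type I error.

Type I error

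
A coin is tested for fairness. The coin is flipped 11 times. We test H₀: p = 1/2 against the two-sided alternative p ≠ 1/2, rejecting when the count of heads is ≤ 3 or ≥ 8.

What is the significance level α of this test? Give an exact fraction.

α = P(X ≤ 3 or X ≥ 8 | p = 1/2), X ~ Binomial(11, 1/2).
Each tail has probability (1 + 11 + 55 + 165)/2048; doubling gives α = 464/2048 = 29/128.

29/128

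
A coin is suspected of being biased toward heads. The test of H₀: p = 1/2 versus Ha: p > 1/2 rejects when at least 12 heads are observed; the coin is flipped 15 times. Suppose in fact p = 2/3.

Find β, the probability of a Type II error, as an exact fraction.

11346539/14348907

Under the alternative p = 2/3, Y ~ Binomial(15, 2/3); β is the probability the test does not reject, P(Y < 12).
Equivalently, β = 1 − P(Y ≥ 12) = 11346539/14348907.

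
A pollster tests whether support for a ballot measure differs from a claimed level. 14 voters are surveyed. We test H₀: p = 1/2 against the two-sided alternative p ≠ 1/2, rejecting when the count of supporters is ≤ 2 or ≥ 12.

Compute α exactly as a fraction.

53/4096

α = P(X ≤ 2 or X ≥ 12 | p = 1/2), X ~ Binomial(14, 1/2).
Each tail has probability (1 + 14 + 91)/16384; doubling gives α = 212/16384 = 53/4096.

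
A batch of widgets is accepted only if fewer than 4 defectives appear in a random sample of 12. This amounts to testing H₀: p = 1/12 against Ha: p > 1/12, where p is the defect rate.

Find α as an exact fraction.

41104502839/2972033482752

Under H₀, Y ~ Binomial(12, 1/12); the Type I error rate is P(Y ≥ 4).
α = 1 − P(Y ≤ 3) = 1 − 2930928979913/2972033482752 = 41104502839/2972033482752.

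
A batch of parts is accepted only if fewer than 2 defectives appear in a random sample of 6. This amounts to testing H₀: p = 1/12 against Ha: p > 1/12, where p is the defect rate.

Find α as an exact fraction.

248117/2985984

The significance level is the probability, assuming p = 1/12, of seeing 2 or more defectives in 6 draws.
Computing the lower-tail complement: 1 − 2737867/2985984 = 248117/2985984.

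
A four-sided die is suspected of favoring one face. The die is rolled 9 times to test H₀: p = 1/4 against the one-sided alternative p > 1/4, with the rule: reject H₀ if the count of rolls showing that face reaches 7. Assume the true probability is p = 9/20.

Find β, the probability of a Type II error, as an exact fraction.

30407271323/32000000000

Under the alternative p = 9/20, X ~ Binomial(9, 9/20); β is the probability the test does not reject, P(X < 7).
Equivalently, β = 1 − P(X ≥ 7) = 30407271323/32000000000.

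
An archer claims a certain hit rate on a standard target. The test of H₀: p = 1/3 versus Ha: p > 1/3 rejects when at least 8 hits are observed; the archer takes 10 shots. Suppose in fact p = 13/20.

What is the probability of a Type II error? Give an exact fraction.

A Type II error is failing to reject when Ha holds: with p = 13/20, β = P(X ≤ 7).
Equivalently, β = 1 − P(X ≥ 8) = 1890285078059/2560000000000.

1890285078059/2560000000000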